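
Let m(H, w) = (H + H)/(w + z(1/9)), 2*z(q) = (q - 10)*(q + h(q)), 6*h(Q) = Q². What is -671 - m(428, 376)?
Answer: -2211289151/3284353 ≈ -673.28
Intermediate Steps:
h(Q) = Q²/6
z(q) = (-10 + q)*(q + q²/6)/2 (z(q) = ((q - 10)*(q + q²/6))/2 = ((-10 + q)*(q + q²/6))/2 = (-10 + q)*(q + q²/6)/2)
m(H, w) = 2*H/(-4895/8748 + w) (m(H, w) = (H + H)/(w + (1/12)*(-60 + (1/9)² - 4/9)/9) = (2*H)/(w + (1/12)*(⅑)*(-60 + (⅑)² - 4*⅑)) = (2*H)/(w + (1/12)*(⅑)*(-60 + 1/81 - 4/9)) = (2*H)/(w + (1/12)*(⅑)*(-4895/81)) = (2*H)/(w - 4895/8748) = (2*H)/(-4895/8748 + w) = 2*H/(-4895/8748 + w))
-671 - m(428, 376) = -671 - 17496*428/(-4895 + 8748*376) = -671 - 17496*428/(-4895 + 3289248) = -671 - 17496*428/3284353 = -671 - 1*7488288/3284353 = -671 - 7488288/3284353 = -2211289151/3284353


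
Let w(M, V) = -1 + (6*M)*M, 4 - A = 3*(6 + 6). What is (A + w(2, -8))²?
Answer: 81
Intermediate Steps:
A = -32 (A = 4 - 3*(6 + 6) = 4 - 3*12 = 4 - 1*36 = 4 - 36 = -32)
w(M, V) = -1 + 6*M²
(A + w(2, -8))² = (-32 + (-1 + 6*2²))² = (-32 + (-1 + 6*4))² = (-32 + (-1 + 24))² = (-32 + 23)² = (-9)² = 81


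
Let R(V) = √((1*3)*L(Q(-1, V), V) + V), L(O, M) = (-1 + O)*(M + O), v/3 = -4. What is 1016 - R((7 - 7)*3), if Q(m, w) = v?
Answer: 1016 - 6*√13 ≈ 994.37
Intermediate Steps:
v = -12 (v = 3*(-4) = -12)
Q(m, w) = -12
R(V) = √(468 - 38*V) (R(V) = √((1*3)*((-12)² - V - 1*(-12) + V*(-12)) + V) = √(3*(144 - V + 12 - 12*V) + V) = √(3*(156 - 13*V) + V) = √((468 - 39*V) + V) = √(468 - 38*V))
1016 - R((7 - 7)*3) = 1016 - √(468 - 38*(7 - 7)*3) = 1016 - √(468 - 0*3) = 1016 - √(468 - 38*0) = 1016 - √(468 + 0) = 1016 - √468 = 1016 - 6*√13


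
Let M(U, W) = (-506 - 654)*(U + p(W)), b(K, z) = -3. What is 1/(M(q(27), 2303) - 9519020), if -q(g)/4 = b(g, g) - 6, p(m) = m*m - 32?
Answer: -1/6161942100 ≈ -1.6229e-10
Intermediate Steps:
p(m) = -32 + m² (p(m) = m² - 32 = -32 + m²)
q(g) = 36 (q(g) = -4*(-3 - 6) = -4*(-9) = 36)
M(U, W) = 37120 - 1160*U - 1160*W² (M(U, W) = (-506 - 654)*(U + (-32 + W²)) = -1160*(-32 + U + W²) = 37120 - 1160*U - 1160*W²)
1/(M(q(27), 2303) - 9519020) = 1/((37120 - 1160*36 - 1160*2303²) - 9519020) = 1/((37120 - 41760 - 1160*5303809) - 9519020) = 1/((37120 - 41760 - 6152418440) - 9519020) = 1/(-6152423080 - 9519020) = 1/(-6161942100) = -1/6161942100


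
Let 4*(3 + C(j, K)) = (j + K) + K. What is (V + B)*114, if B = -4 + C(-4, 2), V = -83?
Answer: -10260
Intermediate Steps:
C(j, K) = -3 + K/2 + j/4 (C(j, K) = -3 + ((j + K) + K)/4 = -3 + ((K + j) + K)/4 = -3 + (j + 2*K)/4 = -3 + (K/2 + j/4) = -3 + K/2 + j/4)
B = -7 (B = -4 + (-3 + (½)*2 + (¼)*(-4)) = -4 + (-3 + 1 - 1) = -4 - 3 = -7)
(V + B)*114 = (-83 - 7)*114 = -90*114 = -10260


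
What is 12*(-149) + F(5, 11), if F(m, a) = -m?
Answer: -1793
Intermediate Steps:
12*(-149) + F(5, 11) = 12*(-149) - 1*5 = -1788 - 5 = -1793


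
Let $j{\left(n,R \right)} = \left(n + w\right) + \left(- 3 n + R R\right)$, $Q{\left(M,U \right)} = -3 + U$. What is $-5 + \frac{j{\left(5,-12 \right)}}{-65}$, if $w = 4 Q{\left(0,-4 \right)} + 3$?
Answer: $- \frac{434}{65} \approx -6.6769$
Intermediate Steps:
$w = -25$ ($w = 4 \left(-3 - 4\right) + 3 = 4 \left(-7\right) + 3 = -28 + 3 = -25$)
$j{\left(n,R \right)} = -25 + R^{2} - 2 n$ ($j{\left(n,R \right)} = \left(n - 25\right) + \left(- 3 n + R R\right) = \left(-25 + n\right) + \left(- 3 n + R^{2}\right) = \left(-25 + n\right) + \left(R^{2} - 3 n\right) = -25 + R^{2} - 2 n$)
$-5 + \frac{j{\left(5,-12 \right)}}{-65} = -5 + \frac{-25 + \left(-12\right)^{2} - 10}{-65} = -5 - \frac{-25 + 144 - 10}{65} = -5 - \frac{109}{65} = - \frac{434}{65}$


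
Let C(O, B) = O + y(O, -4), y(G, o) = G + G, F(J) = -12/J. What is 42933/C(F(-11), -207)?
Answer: 157421/12 ≈ 13118.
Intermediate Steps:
y(G, o) = 2*G
C(O, B) = 3*O (C(O, B) = O + 2*O = 3*O)
42933/C(F(-11), -207) = 42933/((3*(-12/(-11)))) = 42933/((3*(-12*(-1/11)))) = 42933/((3*(12/11))) = 42933/(36/11) = 42933*(11/36) = 157421/12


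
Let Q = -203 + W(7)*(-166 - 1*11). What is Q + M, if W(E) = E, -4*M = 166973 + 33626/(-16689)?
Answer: -2882840923/66756 ≈ -43185.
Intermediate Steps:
M = -2786578771/66756 (M = -(166973 + 33626/(-16689))/4 = -(166973 + 33626*(-1/16689))/4 = -(166973 - 33626/16689)/4 = -¼*2786578771/16689 = -2786578771/66756 ≈ -41743.)
Q = -1442 (Q = -203 + 7*(-166 - 1*11) = -203 + 7*(-166 - 11) = -203 + 7*(-177) = -203 - 1239 = -1442)
Q + M = -1442 - 2786578771/66756 = -2882840923/66756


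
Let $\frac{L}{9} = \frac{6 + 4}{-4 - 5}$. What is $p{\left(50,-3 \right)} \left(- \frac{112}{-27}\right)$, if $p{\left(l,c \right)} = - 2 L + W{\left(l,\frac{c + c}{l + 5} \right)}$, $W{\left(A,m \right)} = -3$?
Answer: $\frac{1904}{27} \approx 70.519$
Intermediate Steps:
$L = -10$ ($L = 9 \frac{6 + 4}{-4 - 5} = 9 \frac{10}{-9} = 9 \cdot 10 \left(- \frac{1}{9}\right) = 9 \left(- \frac{10}{9}\right) = -10$)
$p{\left(l,c \right)} = 17$ ($p{\left(l,c \right)} = \left(-2\right) \left(-10\right) - 3 = 20 - 3 = 17$)
$p{\left(50,-3 \right)} \left(- \frac{112}{-27}\right) = 17 \left(- \frac{112}{-27}\right) = 17 \left(\left(-112\right) \left(- \frac{1}{27}\right)\right) = 17 \cdot \frac{112}{27} = \frac{1904}{27}$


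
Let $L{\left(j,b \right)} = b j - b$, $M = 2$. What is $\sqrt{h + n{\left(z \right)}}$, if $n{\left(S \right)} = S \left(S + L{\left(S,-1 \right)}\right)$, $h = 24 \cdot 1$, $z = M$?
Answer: $\sqrt{26} \approx 5.099$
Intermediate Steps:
$L{\left(j,b \right)} = - b + b j$
$z = 2$
$h = 24$
$n{\left(S \right)} = S$ ($n{\left(S \right)} = S \left(S - \left(-1 + S\right)\right) = S 1 = S$)
$\sqrt{h + n{\left(z \right)}} = \sqrt{24 + 2} = \sqrt{26}$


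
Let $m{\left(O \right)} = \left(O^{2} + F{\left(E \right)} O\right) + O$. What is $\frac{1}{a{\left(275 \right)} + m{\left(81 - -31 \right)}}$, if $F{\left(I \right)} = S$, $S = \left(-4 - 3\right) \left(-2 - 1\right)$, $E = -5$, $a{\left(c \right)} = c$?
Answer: $\frac{1}{15283} \approx 6.5432 \cdot 10^{-5}$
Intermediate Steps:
$S = 21$ ($S = \left(-7\right) \left(-3\right) = 21$)
$F{\left(I \right)} = 21$
$m{\left(O \right)} = O^{2} + 22 O$ ($m{\left(O \right)} = \left(O^{2} + 21 O\right) + O = O^{2} + 22 O$)
$\frac{1}{a{\left(275 \right)} + m{\left(81 - -31 \right)}} = \frac{1}{275 + \left(81 - -31\right) \left(22 + \left(81 - -31\right)\right)} = \frac{1}{275 + \left(81 + 31\right) \left(22 + \left(81 + 31\right)\right)} = \frac{1}{275 + 112 \left(22 + 112\right)} = \frac{1}{275 + 112 \cdot 134} = \frac{1}{275 + 15008} = \frac{1}{15283}$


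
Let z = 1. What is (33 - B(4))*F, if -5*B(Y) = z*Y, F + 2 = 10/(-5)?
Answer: -676/5 ≈ -135.20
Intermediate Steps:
F = -4 (F = -2 + 10/(-5) = -2 + 10*(-⅕) = -2 - 2 = -4)
B(Y) = -Y/5
(33 - B(4))*F = (33 - (-1)*4/5)*(-4) = (33 - 1*(-⅘))*(-4) = (33 + ⅘)*(-4) = (169/5)*(-4) = -676/5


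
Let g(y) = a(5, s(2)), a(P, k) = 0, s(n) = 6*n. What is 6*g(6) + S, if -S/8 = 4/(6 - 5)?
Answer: -32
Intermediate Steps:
g(y) = 0
S = -32 (S = -32/(6 - 5) = -32/1 = -32 ≈ -32.000)
6*g(6) + S = 6*0 - 32 = 0 - 32 = -32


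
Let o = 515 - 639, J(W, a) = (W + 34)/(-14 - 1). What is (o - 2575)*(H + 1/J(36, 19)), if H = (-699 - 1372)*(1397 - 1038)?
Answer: 28093483451/14 ≈ 2.0067e+9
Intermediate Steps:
H = -743489 (H = -2071*359 = -743489)
J(W, a) = -34/15 - W/15 (J(W, a) = (34 + W)/(-15) = (34 + W)*(-1/15) = -34/15 - W/15)
o = -124
(o - 2575)*(H + 1/J(36, 19)) = (-124 - 2575)*(-743489 + 1/(-34/15 - 1/15*36)) = -2699*(-743489 + 1/(-34/15 - 12/5)) = -2699*(-743489 + 1/(-14/3)) = -2699*(-743489 - 3/14) = -2699*(-10408849/14) = 28093483451/14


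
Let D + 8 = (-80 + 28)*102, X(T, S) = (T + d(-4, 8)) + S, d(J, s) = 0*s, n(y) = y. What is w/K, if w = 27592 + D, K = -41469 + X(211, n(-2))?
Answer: -1114/2063 ≈ -0.53999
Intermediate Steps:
d(J, s) = 0
X(T, S) = S + T (X(T, S) = (T + 0) + S = T + S = S + T)
D = -5312 (D = -8 + (-80 + 28)*102 = -8 - 52*102 = -8 - 5304 = -5312)
K = -41260 (K = -41469 + (-2 + 211) = -41469 + 209 = -41260)
w = 22280 (w = 27592 - 5312 = 22280)
w/K = 22280/(-41260) = 22280*(-1/41260) = -1114/2063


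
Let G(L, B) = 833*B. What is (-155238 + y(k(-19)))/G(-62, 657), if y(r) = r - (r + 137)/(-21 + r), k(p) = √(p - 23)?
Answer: -1190113/4195821 + 641*I*√42/264336723 ≈ -0.28364 + 1.5715e-5*I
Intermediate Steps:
k(p) = √(-23 + p)
y(r) = r - (137 + r)/(-21 + r)
(-155238 + y(k(-19)))/G(-62, 657) = (-155238 + (-137 + (√(-23 - 19))² - 22*√(-23 - 19))/(-21 + √(-23 - 19)))/((833*657)) = (-155238 + (-137 + (√(-42))² - 22*I*√42)/(-21 + √(-42)))/547281 = (-155238 + (-137 + (I*√42)² - 22*I*√42)/(-21 + I*√42))*(1/547281) = (-155238 + (-137 - 42 - 22*I*√42)/(-21 + I*√42))*(1/547281) = (-155238 + (-179 - 22*I*√42)/(-21 + I*√42))*(1/547281) = -51746/182427 + (-179 - 22*I*√42)/(547281*(-21 + I*√42))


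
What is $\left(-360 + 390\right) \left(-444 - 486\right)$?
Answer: $-27900$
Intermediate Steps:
$\left(-360 + 390\right) \left(-444 - 486\right) = 30 \left(-930\right) = -27900$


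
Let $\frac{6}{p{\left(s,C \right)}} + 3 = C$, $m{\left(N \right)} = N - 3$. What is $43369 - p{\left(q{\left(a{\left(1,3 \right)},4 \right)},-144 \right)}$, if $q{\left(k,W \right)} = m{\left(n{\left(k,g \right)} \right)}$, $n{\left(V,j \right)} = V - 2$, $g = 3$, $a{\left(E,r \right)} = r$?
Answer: $\frac{2125083}{49} \approx 43369.0$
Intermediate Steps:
$n{\left(V,j \right)} = -2 + V$
$m{\left(N \right)} = -3 + N$
$q{\left(k,W \right)} = -5 + k$ ($q{\left(k,W \right)} = -3 + \left(-2 + k\right) = -5 + k$)
$p{\left(s,C \right)} = \frac{6}{-3 + C}$
$43369 - p{\left(q{\left(a{\left(1,3 \right)},4 \right)},-144 \right)} = 43369 - \frac{6}{-3 - 144} = 43369 - \frac{6}{-147} = 43369 - 6 \left(- \frac{1}{147}\right) = 43369 - - \frac{2}{49} = 43369 + \frac{2}{49} = \frac{2125083}{49}$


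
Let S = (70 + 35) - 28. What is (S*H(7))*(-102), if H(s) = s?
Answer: -54978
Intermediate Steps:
S = 77 (S = 105 - 28 = 77)
(S*H(7))*(-102) = (77*7)*(-102) = 539*(-102) = -54978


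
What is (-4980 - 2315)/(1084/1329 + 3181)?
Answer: -9695055/4228633 ≈ -2.2927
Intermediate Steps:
(-4980 - 2315)/(1084/1329 + 3181) = -7295/(1084*(1/1329) + 3181) = -7295/(1084/1329 + 3181) = -7295/4228633/1329 = -7295*1329/4228633 = -9695055/4228633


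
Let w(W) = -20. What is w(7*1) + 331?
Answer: 311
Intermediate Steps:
w(7*1) + 331 = -20 + 331 = 311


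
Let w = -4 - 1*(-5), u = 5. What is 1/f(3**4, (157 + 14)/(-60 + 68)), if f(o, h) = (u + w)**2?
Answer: 1/36 ≈ 0.027778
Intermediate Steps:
w = 1 (w = -4 + 5 = 1)
f(o, h) = 36 (f(o, h) = (5 + 1)**2 = 6**2 = 36)
1/f(3**4, (157 + 14)/(-60 + 68)) = 1/36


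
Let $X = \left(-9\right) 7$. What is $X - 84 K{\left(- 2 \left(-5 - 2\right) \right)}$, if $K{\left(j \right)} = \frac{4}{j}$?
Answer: $-87$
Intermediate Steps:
$X = -63$
$X - 84 K{\left(- 2 \left(-5 - 2\right) \right)} = -63 - 84 \frac{4}{\left(-2\right) \left(-5 - 2\right)} = -63 - 84 \frac{4}{\left(-2\right) \left(-7\right)} = -63 - 84 \cdot \frac{4}{14} = -63 - 84 \cdot 4 \cdot \frac{1}{14} = -63 - 24 = -87$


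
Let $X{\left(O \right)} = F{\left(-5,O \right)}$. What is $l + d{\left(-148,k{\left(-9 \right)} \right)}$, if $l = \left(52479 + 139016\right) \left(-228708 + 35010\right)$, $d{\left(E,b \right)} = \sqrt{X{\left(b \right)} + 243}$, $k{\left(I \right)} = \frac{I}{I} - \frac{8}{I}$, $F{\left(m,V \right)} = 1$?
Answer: $-37092198510 + 2 \sqrt{61} \approx -3.7092 \cdot 10^{10}$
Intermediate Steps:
$X{\left(O \right)} = 1$
$k{\left(I \right)} = 1 - \frac{8}{I}$
$d{\left(E,b \right)} = 2 \sqrt{61}$ ($d{\left(E,b \right)} = \sqrt{1 + 243} = \sqrt{244} = 2 \sqrt{61}$)
$l = -37092198510$ ($l = 191495 \left(-193698\right) = -37092198510$)
$l + d{\left(-148,k{\left(-9 \right)} \right)} = -37092198510 + 2 \sqrt{61}$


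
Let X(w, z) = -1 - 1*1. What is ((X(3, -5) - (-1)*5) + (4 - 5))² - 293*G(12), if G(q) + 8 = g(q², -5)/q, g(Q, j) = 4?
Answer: 6751/3 ≈ 2250.3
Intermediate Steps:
X(w, z) = -2 (X(w, z) = -1 - 1 = -2)
G(q) = -8 + 4/q
((X(3, -5) - (-1)*5) + (4 - 5))² - 293*G(12) = ((-2 - (-1)*5) + (4 - 5))² - 293*(-8 + 4/12) = ((-2 - 1*(-5)) - 1)² - 293*(-8 + 4*(1/12)) = ((-2 + 5) - 1)² - 293*(-8 + ⅓) = (3 - 1)² - 293*(-23/3) = 2² + 6739/3 = 4 + 6739/3 = 6751/3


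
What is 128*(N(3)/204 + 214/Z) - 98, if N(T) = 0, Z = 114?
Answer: 8110/57 ≈ 142.28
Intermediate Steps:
128*(N(3)/204 + 214/Z) - 98 = 128*(0/204 + 214/114) - 98 = 128*(0*(1/204) + 214*(1/114)) - 98 = 128*(0 + 107/57) - 98 = 128*(107/57) - 98 = 13696/57 - 98 = 8110/57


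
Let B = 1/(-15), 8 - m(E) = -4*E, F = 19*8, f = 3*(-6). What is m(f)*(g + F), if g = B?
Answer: -145856/15 ≈ -9723.7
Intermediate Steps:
f = -18
F = 152
m(E) = 8 + 4*E (m(E) = 8 - (-4)*E = 8 + 4*E)
B = -1/15 ≈ -0.066667
g = -1/15 ≈ -0.066667
m(f)*(g + F) = (8 + 4*(-18))*(-1/15 + 152) = (8 - 72)*(2279/15) = -64*2279/15 = -145856/15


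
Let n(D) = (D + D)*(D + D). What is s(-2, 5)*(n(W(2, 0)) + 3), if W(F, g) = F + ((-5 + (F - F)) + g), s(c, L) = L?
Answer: 195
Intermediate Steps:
W(F, g) = -5 + F + g (W(F, g) = F + ((-5 + 0) + g) = F + (-5 + g) = -5 + F + g)
n(D) = 4*D² (n(D) = (2*D)*(2*D) = 4*D²)
s(-2, 5)*(n(W(2, 0)) + 3) = 5*(4*(-5 + 2 + 0)² + 3) = 5*(4*(-3)² + 3) = 5*(4*9 + 3) = 5*(36 + 3) = 5*39 = 195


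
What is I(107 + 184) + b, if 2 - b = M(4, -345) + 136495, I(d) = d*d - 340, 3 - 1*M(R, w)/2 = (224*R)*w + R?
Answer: -670390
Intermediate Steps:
M(R, w) = 6 - 2*R - 448*R*w (M(R, w) = 6 - 2*((224*R)*w + R) = 6 - 2*(224*R*w + R) = 6 - 2*(R + 224*R*w) = 6 + (-2*R - 448*R*w) = 6 - 2*R - 448*R*w)
I(d) = -340 + d² (I(d) = d² - 340 = -340 + d²)
b = -754731 (b = 2 - ((6 - 2*4 - 448*4*(-345)) + 136495) = 2 - ((6 - 8 + 618240) + 136495) = 2 - (618238 + 136495) = 2 - 1*754733 = 2 - 754733 = -754731)
I(107 + 184) + b = (-340 + (107 + 184)²) - 754731 = (-340 + 291²) - 754731 = (-340 + 84681) - 754731 = 84341 - 754731 = -670390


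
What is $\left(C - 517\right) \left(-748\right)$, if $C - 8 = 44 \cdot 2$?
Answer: $314908$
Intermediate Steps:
$C = 96$ ($C = 8 + 44 \cdot 2 = 8 + 88 = 96$)
$\left(C - 517\right) \left(-748\right) = \left(96 - 517\right) \left(-748\right) = \left(-421\right) \left(-748\right) = 314908$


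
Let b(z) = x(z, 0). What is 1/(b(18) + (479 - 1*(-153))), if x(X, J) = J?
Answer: 1/632 ≈ 0.0015823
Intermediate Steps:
b(z) = 0
1/(b(18) + (479 - 1*(-153))) = 1/(0 + (479 - 1*(-153))) = 1/(0 + (479 + 153)) = 1/(0 + 632) = 1/632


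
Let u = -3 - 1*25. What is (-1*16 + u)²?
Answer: 1936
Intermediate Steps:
u = -28 (u = -3 - 25 = -28)
(-1*16 + u)² = (-1*16 - 28)² = (-16 - 28)² = (-44)² = 1936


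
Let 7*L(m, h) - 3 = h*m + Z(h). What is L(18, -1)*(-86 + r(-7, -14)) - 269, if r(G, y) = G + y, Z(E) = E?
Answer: -171/7 ≈ -24.429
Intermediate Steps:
L(m, h) = 3/7 + h/7 + h*m/7 (L(m, h) = 3/7 + (h*m + h)/7 = 3/7 + (h + h*m)/7 = 3/7 + (h/7 + h*m/7) = 3/7 + h/7 + h*m/7)
L(18, -1)*(-86 + r(-7, -14)) - 269 = (3/7 + (⅐)*(-1) + (⅐)*(-1)*18)*(-86 + (-7 - 14)) - 269 = (3/7 - ⅐ - 18/7)*(-86 - 21) - 269 = -16/7*(-107) - 269 = 1712/7 - 269 = -171/7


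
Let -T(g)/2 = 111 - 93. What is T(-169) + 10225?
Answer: 10189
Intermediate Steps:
T(g) = -36 (T(g) = -2*(111 - 93) = -2*18 = -36)
T(-169) + 10225 = -36 + 10225 = 10189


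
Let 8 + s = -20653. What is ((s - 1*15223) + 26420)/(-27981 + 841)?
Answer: 2366/6785 ≈ 0.34871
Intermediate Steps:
s = -20661 (s = -8 - 20653 = -20661)
((s - 1*15223) + 26420)/(-27981 + 841) = ((-20661 - 1*15223) + 26420)/(-27981 + 841) = ((-20661 - 15223) + 26420)/(-27140) = (-35884 + 26420)*(-1/27140) = -9464*(-1/27140) = 2366/6785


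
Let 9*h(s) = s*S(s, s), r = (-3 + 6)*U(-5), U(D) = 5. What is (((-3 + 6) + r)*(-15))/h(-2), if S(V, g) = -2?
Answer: -1215/2 ≈ -607.50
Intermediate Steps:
r = 15 (r = (-3 + 6)*5 = 3*5 = 15)
h(s) = -2*s/9 (h(s) = (s*(-2))/9 = (-2*s)/9 = -2*s/9)
(((-3 + 6) + r)*(-15))/h(-2) = (((-3 + 6) + 15)*(-15))/((-2/9*(-2))) = ((3 + 15)*(-15))/(4/9) = (18*(-15))*(9/4) = -270*9/4 = -1215/2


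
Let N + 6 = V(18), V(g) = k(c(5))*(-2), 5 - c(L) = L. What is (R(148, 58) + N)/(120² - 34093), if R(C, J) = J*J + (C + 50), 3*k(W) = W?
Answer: -3556/19693 ≈ -0.18057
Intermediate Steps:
c(L) = 5 - L
k(W) = W/3
V(g) = 0 (V(g) = ((5 - 1*5)/3)*(-2) = ((5 - 5)/3)*(-2) = ((⅓)*0)*(-2) = 0*(-2) = 0)
R(C, J) = 50 + C + J² (R(C, J) = J² + (50 + C) = 50 + C + J²)
N = -6 (N = -6 + 0 = -6)
(R(148, 58) + N)/(120² - 34093) = ((50 + 148 + 58²) - 6)/(120² - 34093) = ((50 + 148 + 3364) - 6)/(14400 - 34093) = (3562 - 6)/(-19693) = 3556*(-1/19693) = -3556/19693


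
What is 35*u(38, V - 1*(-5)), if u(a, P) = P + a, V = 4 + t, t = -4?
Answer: 1505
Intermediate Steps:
V = 0 (V = 4 - 4 = 0)
35*u(38, V - 1*(-5)) = 35*((0 - 1*(-5)) + 38) = 35*((0 + 5) + 38) = 35*(5 + 38) = 35*43 = 1505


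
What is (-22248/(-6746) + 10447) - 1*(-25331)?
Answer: 120690318/3373 ≈ 35781.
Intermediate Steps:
(-22248/(-6746) + 10447) - 1*(-25331) = (-22248*(-1/6746) + 10447) + 25331 = (11124/3373 + 10447) + 25331 = 35248855/3373 + 25331 = 120690318/3373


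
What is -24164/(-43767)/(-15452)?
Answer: -6041/169071921 ≈ -3.5730e-5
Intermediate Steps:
-24164/(-43767)/(-15452) = -24164*(-1/43767)*(-1/15452) = (24164/43767)*(-1/15452) = -6041/169071921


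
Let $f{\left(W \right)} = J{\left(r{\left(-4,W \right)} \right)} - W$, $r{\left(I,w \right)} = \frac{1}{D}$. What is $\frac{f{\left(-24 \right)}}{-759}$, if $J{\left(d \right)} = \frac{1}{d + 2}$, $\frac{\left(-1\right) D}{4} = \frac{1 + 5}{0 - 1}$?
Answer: $- \frac{400}{12397} \approx -0.032266$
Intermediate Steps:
$D = 24$ ($D = - 4 \frac{1 + 5}{0 - 1} = - 4 \frac{6}{-1} = - 4 \cdot 6 \left(-1\right) = \left(-4\right) \left(-6\right) = 24$)
$r{\left(I,w \right)} = \frac{1}{24}$
$J{\left(d \right)} = \frac{1}{2 + d}$
$f{\left(W \right)} = \frac{24}{49} - W$ ($f{\left(W \right)} = \frac{1}{2 + \frac{1}{24}} - W = \frac{1}{\frac{49}{24}} - W = \frac{24}{49} - W$)
$\frac{f{\left(-24 \right)}}{-759} = \frac{\frac{24}{49} - -24}{-759} = \left(\frac{24}{49} + 24\right) \left(- \frac{1}{759}\right) = \frac{1200}{49} \left(- \frac{1}{759}\right) = - \frac{400}{12397}$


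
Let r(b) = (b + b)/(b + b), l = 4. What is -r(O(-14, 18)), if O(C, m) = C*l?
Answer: -1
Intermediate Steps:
O(C, m) = 4*C (O(C, m) = C*4 = 4*C)
r(b) = 1 (r(b) = (2*b)/((2*b)) = (2*b)*(1/(2*b)) = 1)
-r(O(-14, 18)) = -1*1 = -1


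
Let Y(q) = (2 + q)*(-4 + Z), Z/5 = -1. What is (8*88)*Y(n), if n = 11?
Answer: -82368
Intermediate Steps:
Z = -5 (Z = 5*(-1) = -5)
Y(q) = -18 - 9*q (Y(q) = (2 + q)*(-4 - 5) = (2 + q)*(-9) = -18 - 9*q)
(8*88)*Y(n) = (8*88)*(-18 - 9*11) = 704*(-18 - 99) = 704*(-117) = -82368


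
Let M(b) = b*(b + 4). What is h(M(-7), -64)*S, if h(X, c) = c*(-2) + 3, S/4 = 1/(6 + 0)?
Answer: 262/3 ≈ 87.333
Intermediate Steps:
M(b) = b*(4 + b)
S = 2/3 (S = 4/(6 + 0) = 4/6 = 4*(1/6) = 2/3 ≈ 0.66667)
h(X, c) = 3 - 2*c (h(X, c) = -2*c + 3 = 3 - 2*c)
h(M(-7), -64)*S = (3 - 2*(-64))*(2/3) = (3 + 128)*(2/3) = 131*(2/3) = 262/3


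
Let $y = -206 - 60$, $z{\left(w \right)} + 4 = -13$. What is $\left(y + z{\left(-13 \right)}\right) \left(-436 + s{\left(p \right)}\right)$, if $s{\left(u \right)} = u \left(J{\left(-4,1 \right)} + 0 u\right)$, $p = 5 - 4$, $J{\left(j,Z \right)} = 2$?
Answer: $122822$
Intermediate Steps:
$p = 1$
$z{\left(w \right)} = -17$ ($z{\left(w \right)} = -4 - 13 = -17$)
$y = -266$ ($y = -206 - 60 = -266$)
$s{\left(u \right)} = 2 u$ ($s{\left(u \right)} = u \left(2 + 0 u\right) = u \left(2 + 0\right) = u 2 = 2 u$)
$\left(y + z{\left(-13 \right)}\right) \left(-436 + s{\left(p \right)}\right) = \left(-266 - 17\right) \left(-436 + 2 \cdot 1\right) = - 283 \left(-436 + 2\right) = \left(-283\right) \left(-434\right) = 122822$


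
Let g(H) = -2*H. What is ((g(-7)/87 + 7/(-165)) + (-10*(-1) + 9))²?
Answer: 929884036/2544025 ≈ 365.52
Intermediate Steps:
((g(-7)/87 + 7/(-165)) + (-10*(-1) + 9))² = ((-2*(-7)/87 + 7/(-165)) + (-10*(-1) + 9))² = ((14*(1/87) + 7*(-1/165)) + (10 + 9))² = ((14/87 - 7/165) + 19)² = (189/1595 + 19)² = (30494/1595)² = 929884036/2544025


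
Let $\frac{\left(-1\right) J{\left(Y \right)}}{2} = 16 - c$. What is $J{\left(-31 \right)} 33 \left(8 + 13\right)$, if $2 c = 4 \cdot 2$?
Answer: $-16632$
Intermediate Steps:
$c = 4$ ($c = \frac{4 \cdot 2}{2} = \frac{1}{2} \cdot 8 = 4$)
$J{\left(Y \right)} = -24$ ($J{\left(Y \right)} = - 2 \left(16 - 4\right) = \left(-2\right) 12 = -24$)
$J{\left(-31 \right)} 33 \left(8 + 13\right) = - 24 \cdot 33 \left(8 + 13\right) = - 24 \cdot 33 \cdot 21 = \left(-24\right) 693 = -16632$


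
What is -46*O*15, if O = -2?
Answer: 1380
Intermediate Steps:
-46*O*15 = -46*(-2)*15 = 92*15 = 1380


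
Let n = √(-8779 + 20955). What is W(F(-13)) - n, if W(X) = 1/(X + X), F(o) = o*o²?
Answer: -1/4394 - 4*√761 ≈ -110.35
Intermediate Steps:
F(o) = o³
W(X) = 1/(2*X)
n = 4*√761 (n = √12176 = 4*√761 ≈ 110.34)
W(F(-13)) - n = 1/(2*((-13)³)) - 4*√761 = (½)/(-2197) - 4*√761 = (½)*(-1/2197) - 4*√761 = -1/4394 - 4*√761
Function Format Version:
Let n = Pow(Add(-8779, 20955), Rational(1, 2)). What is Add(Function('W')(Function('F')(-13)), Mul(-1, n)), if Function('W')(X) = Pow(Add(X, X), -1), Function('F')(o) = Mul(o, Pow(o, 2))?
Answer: Add(Rational(-1, 4394), Mul(-4, Pow(761, Rational(1, 2)))) ≈ -110.35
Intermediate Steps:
Function('F')(o) = Pow(o, 3)
Function('W')(X) = Mul(Rational(1, 2), Pow(X, -1)) (Function('W')(X) = Pow(Mul(2, X), -1) = Mul(Rational(1, 2), Pow(X, -1)))
n = Mul(4, Pow(761, Rational(1, 2))) (n = Pow(12176, Rational(1, 2)) = Mul(4, Pow(761, Rational(1, 2))) ≈ 110.34)
Add(Function('W')(Function('F')(-13)), Mul(-1, n)) = Add(Mul(Rational(1, 2), Pow(Pow(-13, 3), -1)), Mul(-1, Mul(4, Pow(761, Rational(1, 2))))) = Add(Mul(Rational(1, 2), Pow(-2197, -1)), Mul(-4, Pow(761, Rational(1, 2)))) = Add(Mul(Rational(1, 2), Rational(-1, 2197)), Mul(-4, Pow(761, Rational(1, 2)))) = Add(Rational(-1, 4394), Mul(-4, Pow(761, Rational(1, 2))))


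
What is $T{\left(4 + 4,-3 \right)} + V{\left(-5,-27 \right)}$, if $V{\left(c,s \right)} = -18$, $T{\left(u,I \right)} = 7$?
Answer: $-11$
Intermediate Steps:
$T{\left(4 + 4,-3 \right)} + V{\left(-5,-27 \right)} = 7 - 18 = -11$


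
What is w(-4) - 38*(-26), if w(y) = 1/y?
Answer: 3951/4 ≈ 987.75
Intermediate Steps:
w(y) = 1/y
w(-4) - 38*(-26) = 1/(-4) - 38*(-26) = -¼ + 988 = 3951/4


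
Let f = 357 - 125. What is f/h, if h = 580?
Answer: ⅖ ≈ 0.40000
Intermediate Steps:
f = 232
f/h = 232/580 = 232*(1/580) = ⅖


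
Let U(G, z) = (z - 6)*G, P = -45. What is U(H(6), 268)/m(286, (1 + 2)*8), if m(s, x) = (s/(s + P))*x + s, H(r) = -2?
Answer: -63142/37895 ≈ -1.6662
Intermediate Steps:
U(G, z) = G*(-6 + z) (U(G, z) = (-6 + z)*G = G*(-6 + z))
m(s, x) = s + s*x/(-45 + s) (m(s, x) = (s/(s - 45))*x + s = (s/(-45 + s))*x + s = s*x/(-45 + s) + s = s + s*x/(-45 + s))
U(H(6), 268)/m(286, (1 + 2)*8) = (-2*(-6 + 268))/((286*(-45 + 286 + (1 + 2)*8)/(-45 + 286))) = (-2*262)/((286*(-45 + 286 + 3*8)/241)) = -524*241/(286*(-45 + 286 + 24)) = -524/(286*(1/241)*265) = -524/75790/241 = -524*241/75790 = -63142/37895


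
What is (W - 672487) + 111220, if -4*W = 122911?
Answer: -2367979/4 ≈ -5.9200e+5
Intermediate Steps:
W = -122911/4 (W = -1/4*122911 = -122911/4 ≈ -30728.)
(W - 672487) + 111220 = (-122911/4 - 672487) + 111220 = -2812859/4 + 111220 = -2367979/4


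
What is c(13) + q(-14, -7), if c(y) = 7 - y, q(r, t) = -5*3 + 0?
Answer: -21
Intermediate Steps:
q(r, t) = -15 (q(r, t) = -15 + 0 = -15)
c(13) + q(-14, -7) = (7 - 1*13) - 15 = (7 - 13) - 15 = -6 - 15 = -21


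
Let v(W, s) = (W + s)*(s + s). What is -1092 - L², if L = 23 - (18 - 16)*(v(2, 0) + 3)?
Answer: -1381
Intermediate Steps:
v(W, s) = 2*s*(W + s) (v(W, s) = (W + s)*(2*s) = 2*s*(W + s))
L = 17 (L = 23 - (18 - 16)*(2*0*(2 + 0) + 3) = 23 - 2*(2*0*2 + 3) = 23 - 2*(0 + 3) = 23 - 2*3 = 23 - 1*6 = 23 - 6 = 17)
-1092 - L² = -1092 - 1*17² = -1092 - 1*289 = -1092 - 289 = -1381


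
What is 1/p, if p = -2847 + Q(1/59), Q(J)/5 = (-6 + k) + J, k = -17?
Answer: -59/174753 ≈ -0.00033762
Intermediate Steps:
Q(J) = -115 + 5*J (Q(J) = 5*((-6 - 17) + J) = 5*(-23 + J) = -115 + 5*J)
p = -174753/59 (p = -2847 + (-115 + 5/59) = -2847 - 6780/59 = -174753/59 ≈ -2961.9)
1/p = 1/(-174753/59) = -59/174753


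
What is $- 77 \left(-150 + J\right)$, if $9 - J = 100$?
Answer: $18557$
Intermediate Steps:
$J = -91$ ($J = 9 - 100 = -91$)
$- 77 \left(-150 + J\right) = - 77 \left(-150 - 91\right) = \left(-77\right) \left(-241\right) = 18557$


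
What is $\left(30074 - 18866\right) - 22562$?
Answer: $-11354$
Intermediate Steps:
$\left(30074 - 18866\right) - 22562 = 11208 - 22562 = -11354$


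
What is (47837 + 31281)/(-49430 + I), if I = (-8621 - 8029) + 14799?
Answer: -79118/51281 ≈ -1.5428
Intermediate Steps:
I = -1851 (I = -16650 + 14799 = -1851)
(47837 + 31281)/(-49430 + I) = (47837 + 31281)/(-49430 - 1851) = 79118/(-51281) = 79118*(-1/51281) = -79118/51281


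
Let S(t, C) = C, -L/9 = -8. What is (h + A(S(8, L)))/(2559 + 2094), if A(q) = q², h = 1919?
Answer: 7103/4653 ≈ 1.5265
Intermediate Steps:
L = 72 (L = -9*(-8) = 72)
(h + A(S(8, L)))/(2559 + 2094) = (1919 + 72²)/(2559 + 2094) = (1919 + 5184)/4653 = 7103*(1/4653) = 7103/4653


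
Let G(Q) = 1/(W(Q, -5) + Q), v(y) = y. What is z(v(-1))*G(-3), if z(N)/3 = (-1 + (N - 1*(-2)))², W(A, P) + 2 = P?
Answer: 0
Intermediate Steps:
W(A, P) = -2 + P
G(Q) = 1/(-7 + Q) (G(Q) = 1/((-2 - 5) + Q) = 1/(-7 + Q))
z(N) = 3*(1 + N)² (z(N) = 3*(-1 + (N - 1*(-2)))² = 3*(-1 + (N + 2))² = 3*(-1 + (2 + N))² = 3*(1 + N)²)
z(v(-1))*G(-3) = (3*(1 - 1)²)/(-7 - 3) = (3*0²)/(-10) = (3*0)*(-⅒) = 0*(-⅒) = 0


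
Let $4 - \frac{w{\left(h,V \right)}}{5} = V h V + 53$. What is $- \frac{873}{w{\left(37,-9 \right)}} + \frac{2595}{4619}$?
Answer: $\frac{43554237}{70347370} \approx 0.61913$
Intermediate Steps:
$w{\left(h,V \right)} = -245 - 5 h V^{2}$ ($w{\left(h,V \right)} = 20 - 5 \left(V h V + 53\right) = 20 - 5 \left(h V^{2} + 53\right) = 20 - 5 \left(53 + h V^{2}\right) = 20 - \left(265 + 5 h V^{2}\right) = -245 - 5 h V^{2}$)
$- \frac{873}{w{\left(37,-9 \right)}} + \frac{2595}{4619} = - \frac{873}{-245 - 185 \left(-9\right)^{2}} + \frac{2595}{4619} = - \frac{873}{-245 - 185 \cdot 81} + 2595 \cdot \frac{1}{4619} = - \frac{873}{-245 - 14985} + \frac{2595}{4619} = - \frac{873}{-15230} + \frac{2595}{4619} = \left(-873\right) \left(- \frac{1}{15230}\right) + \frac{2595}{4619} = \frac{873}{15230} + \frac{2595}{4619} = \frac{43554237}{70347370}$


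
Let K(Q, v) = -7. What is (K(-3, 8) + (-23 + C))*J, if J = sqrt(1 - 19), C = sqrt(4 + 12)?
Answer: -78*I*sqrt(2) ≈ -110.31*I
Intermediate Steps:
C = 4 (C = sqrt(16) = 4)
J = 3*I*sqrt(2) (J = sqrt(-18) = 3*I*sqrt(2) ≈ 4.2426*I)
(K(-3, 8) + (-23 + C))*J = (-7 + (-23 + 4))*(3*I*sqrt(2)) = (-7 - 19)*(3*I*sqrt(2)) = -78*I*sqrt(2)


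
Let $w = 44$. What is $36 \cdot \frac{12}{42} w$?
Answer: $\frac{3168}{7} \approx 452.57$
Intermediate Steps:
$36 \cdot \frac{12}{42} w = 36 \cdot \frac{12}{42} \cdot 44 = 36 \cdot 12 \cdot \frac{1}{42} \cdot 44 = 36 \cdot \frac{2}{7} \cdot 44 = \frac{72}{7} \cdot 44 = \frac{3168}{7}$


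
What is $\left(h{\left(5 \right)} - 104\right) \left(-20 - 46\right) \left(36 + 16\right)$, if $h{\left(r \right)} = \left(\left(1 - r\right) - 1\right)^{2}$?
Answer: $271128$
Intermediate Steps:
$h{\left(r \right)} = r^{2}$ ($h{\left(r \right)} = \left(- r\right)^{2} = r^{2}$)
$\left(h{\left(5 \right)} - 104\right) \left(-20 - 46\right) \left(36 + 16\right) = \left(5^{2} - 104\right) \left(-20 - 46\right) \left(36 + 16\right) = \left(25 - 104\right) \left(\left(-66\right) 52\right) = \left(-79\right) \left(-3432\right) = 271128$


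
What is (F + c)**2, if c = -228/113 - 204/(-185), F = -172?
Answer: 13066692284944/437019025 ≈ 29900.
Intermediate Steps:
c = -19128/20905 (c = -228*1/113 - 204*(-1/185) = -228/113 + 204/185 = -19128/20905 ≈ -0.91500)
(F + c)**2 = (-172 - 19128/20905)**2 = (-3614788/20905)**2 = 13066692284944/437019025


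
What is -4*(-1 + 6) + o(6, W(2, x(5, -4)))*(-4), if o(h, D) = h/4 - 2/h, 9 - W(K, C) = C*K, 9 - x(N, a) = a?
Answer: -74/3 ≈ -24.667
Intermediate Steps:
x(N, a) = 9 - a
W(K, C) = 9 - C*K
o(h, D) = -2/h + h/4 (o(h, D) = h*(1/4) - 2/h = h/4 - 2/h = -2/h + h/4)
-4*(-1 + 6) + o(6, W(2, x(5, -4)))*(-4) = -4*(-1 + 6) + (-2/6 + (1/4)*6)*(-4) = -4*5 + (-2*1/6 + 3/2)*(-4) = -20 + (-1/3 + 3/2)*(-4) = -20 + (7/6)*(-4) = -20 - 14/3 = -74/3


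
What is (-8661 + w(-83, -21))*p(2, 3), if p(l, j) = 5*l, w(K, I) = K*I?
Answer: -69180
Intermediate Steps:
w(K, I) = I*K
(-8661 + w(-83, -21))*p(2, 3) = (-8661 - 21*(-83))*(5*2) = (-8661 + 1743)*10 = -6918*10 = -69180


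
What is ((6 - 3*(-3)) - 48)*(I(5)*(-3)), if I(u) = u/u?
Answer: 99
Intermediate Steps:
I(u) = 1
((6 - 3*(-3)) - 48)*(I(5)*(-3)) = ((6 - 3*(-3)) - 48)*(1*(-3)) = ((6 + 9) - 48)*(-3) = (15 - 48)*(-3) = -33*(-3) = 99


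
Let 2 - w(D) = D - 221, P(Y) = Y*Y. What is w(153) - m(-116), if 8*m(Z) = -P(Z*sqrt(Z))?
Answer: -195042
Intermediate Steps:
P(Y) = Y**2
w(D) = 223 - D (w(D) = 2 - (D - 221) = 2 - (-221 + D) = 2 + (221 - D) = 223 - D)
m(Z) = -Z**3/8 (m(Z) = (-(Z*sqrt(Z))**2)/8 = (-(Z**(3/2))**2)/8 = (-Z**3)/8 = -Z**3/8)
w(153) - m(-116) = (223 - 1*153) - (-1)*(-116)**3/8 = (223 - 153) - (-1)*(-1560896)/8 = 70 - 1*195112 = 70 - 195112 = -195042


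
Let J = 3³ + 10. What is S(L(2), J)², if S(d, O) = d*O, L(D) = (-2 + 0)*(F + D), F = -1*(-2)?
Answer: 87616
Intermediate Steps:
F = 2
J = 37 (J = 27 + 10 = 37)
L(D) = -4 - 2*D (L(D) = (-2 + 0)*(2 + D) = -2*(2 + D) = -4 - 2*D)
S(d, O) = O*d
S(L(2), J)² = (37*(-4 - 2*2))² = (37*(-4 - 4))² = (37*(-8))² = (-296)² = 87616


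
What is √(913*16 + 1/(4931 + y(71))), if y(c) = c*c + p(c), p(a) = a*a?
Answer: √3292499603765/15013 ≈ 120.86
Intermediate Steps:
p(a) = a²
y(c) = 2*c² (y(c) = c*c + c² = c² + c² = 2*c²)
√(913*16 + 1/(4931 + y(71))) = √(913*16 + 1/(4931 + 2*71²)) = √(14608 + 1/(4931 + 2*5041)) = √(14608 + 1/(4931 + 10082)) = √(14608 + 1/15013) = √(219309905/15013) = √3292499603765/15013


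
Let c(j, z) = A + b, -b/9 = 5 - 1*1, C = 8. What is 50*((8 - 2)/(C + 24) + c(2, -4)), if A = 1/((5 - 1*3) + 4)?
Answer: -42775/24 ≈ -1782.3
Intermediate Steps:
A = 1/6 (A = 1/((5 - 3) + 4) = 1/(2 + 4) = 1/6 ≈ 0.16667)
b = -36 (b = -9*(5 - 1*1) = -9*(5 - 1) = -9*4 = -36)
c(j, z) = -215/6 (c(j, z) = 1/6 - 36 = -215/6)
50*((8 - 2)/(C + 24) + c(2, -4)) = 50*((8 - 2)/(8 + 24) - 215/6) = 50*(6/32 - 215/6) = 50*(6*(1/32) - 215/6) = 50*(3/16 - 215/6) = 50*(-1711/48) = -42775/24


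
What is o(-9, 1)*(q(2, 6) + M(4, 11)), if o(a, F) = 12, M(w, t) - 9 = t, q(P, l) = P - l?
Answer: 192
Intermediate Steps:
M(w, t) = 9 + t
o(-9, 1)*(q(2, 6) + M(4, 11)) = 12*((2 - 1*6) + (9 + 11)) = 12*((2 - 6) + 20) = 12*(-4 + 20) = 12*16 = 192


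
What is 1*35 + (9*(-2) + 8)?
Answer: 25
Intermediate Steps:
1*35 + (9*(-2) + 8) = 35 + (-18 + 8) = 35 - 10 = 25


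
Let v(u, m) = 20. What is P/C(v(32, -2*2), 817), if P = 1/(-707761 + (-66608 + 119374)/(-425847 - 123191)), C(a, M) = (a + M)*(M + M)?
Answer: -39217/37961080484126148 ≈ -1.0331e-12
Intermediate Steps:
C(a, M) = 2*M*(M + a) (C(a, M) = (M + a)*(2*M) = 2*M*(M + a))
P = -39217/27756266906 (P = 1/(-707761 + 52766/(-549038)) = 1/(-707761 + 52766*(-1/549038)) = 1/(-707761 - 3769/39217) = 1/(-27756266906/39217) = -39217/27756266906 ≈ -1.4129e-6)
P/C(v(32, -2*2), 817) = -39217*1/(1634*(817 + 20))/27756266906 = -39217/(27756266906*(2*817*837)) = -39217/27756266906/1367658 = -39217/27756266906*1/1367658 = -39217/37961080484126148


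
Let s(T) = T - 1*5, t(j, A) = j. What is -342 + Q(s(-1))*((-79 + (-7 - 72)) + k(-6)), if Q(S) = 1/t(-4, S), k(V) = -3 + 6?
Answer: -1213/4 ≈ -303.25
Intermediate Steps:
k(V) = 3
s(T) = -5 + T (s(T) = T - 5 = -5 + T)
Q(S) = -¼ (Q(S) = 1/(-4) = -¼)
-342 + Q(s(-1))*((-79 + (-7 - 72)) + k(-6)) = -342 - ((-79 + (-7 - 72)) + 3)/4 = -342 - ((-79 - 79) + 3)/4 = -342 - (-158 + 3)/4 = -342 - ¼*(-155) = -342 + 155/4 = -1213/4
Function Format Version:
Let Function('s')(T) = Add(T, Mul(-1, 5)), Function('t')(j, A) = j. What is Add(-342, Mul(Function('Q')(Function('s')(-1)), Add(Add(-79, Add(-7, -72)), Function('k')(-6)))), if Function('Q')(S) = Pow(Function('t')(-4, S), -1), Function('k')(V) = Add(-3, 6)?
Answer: Rational(-1213, 4) ≈ -303.25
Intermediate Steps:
Function('k')(V) = 3
Function('s')(T) = Add(-5, T) (Function('s')(T) = Add(T, -5) = Add(-5, T))
Function('Q')(S) = Rational(-1, 4) (Function('Q')(S) = Pow(-4, -1) = Rational(-1, 4))
Add(-342, Mul(Function('Q')(Function('s')(-1)), Add(Add(-79, Add(-7, -72)), Function('k')(-6)))) = Add(-342, Mul(Rational(-1, 4), Add(Add(-79, Add(-7, -72)), 3))) = Add(-342, Mul(Rational(-1, 4), Add(Add(-79, -79), 3))) = Add(-342, Mul(Rational(-1, 4), Add(-158, 3))) = Add(-342, Mul(Rational(-1, 4), -155)) = Add(-342, Rational(155, 4)) = Rational(-1213, 4)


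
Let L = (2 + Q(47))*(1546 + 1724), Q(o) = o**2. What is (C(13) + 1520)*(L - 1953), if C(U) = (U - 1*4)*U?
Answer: 11832263829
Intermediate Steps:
C(U) = U*(-4 + U) (C(U) = (U - 4)*U = (-4 + U)*U = U*(-4 + U))
L = 7229970 (L = (2 + 47**2)*(1546 + 1724) = (2 + 2209)*3270 = 2211*3270 = 7229970)
(C(13) + 1520)*(L - 1953) = (13*(-4 + 13) + 1520)*(7229970 - 1953) = (13*9 + 1520)*7228017 = (117 + 1520)*7228017 = 1637*7228017 = 11832263829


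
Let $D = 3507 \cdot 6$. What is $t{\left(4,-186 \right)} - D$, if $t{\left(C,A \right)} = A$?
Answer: $-21228$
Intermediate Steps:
$D = 21042$
$t{\left(4,-186 \right)} - D = -186 - 21042 = -21228$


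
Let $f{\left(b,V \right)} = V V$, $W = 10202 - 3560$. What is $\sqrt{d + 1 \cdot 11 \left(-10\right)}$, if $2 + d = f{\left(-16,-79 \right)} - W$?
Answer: $3 i \sqrt{57} \approx 22.65 i$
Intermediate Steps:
$W = 6642$ ($W = 10202 - 3560 = 6642$)
$f{\left(b,V \right)} = V^{2}$
$d = -403$ ($d = -2 + \left(\left(-79\right)^{2} - 6642\right) = -2 + \left(6241 - 6642\right) = -2 - 401 = -403$)
$\sqrt{d + 1 \cdot 11 \left(-10\right)} = \sqrt{-403 + 1 \cdot 11 \left(-10\right)} = \sqrt{-403 + 11 \left(-10\right)} = \sqrt{-403 - 110} = \sqrt{-513} = 3 i \sqrt{57}$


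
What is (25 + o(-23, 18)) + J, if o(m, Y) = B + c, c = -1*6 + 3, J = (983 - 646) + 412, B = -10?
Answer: 761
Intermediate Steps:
J = 749 (J = 337 + 412 = 749)
c = -3 (c = -6 + 3 = -3)
o(m, Y) = -13 (o(m, Y) = -10 - 3 = -13)
(25 + o(-23, 18)) + J = (25 - 13) + 749 = 12 + 749 = 761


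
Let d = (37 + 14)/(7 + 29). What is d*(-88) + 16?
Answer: -326/3 ≈ -108.67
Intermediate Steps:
d = 17/12 (d = 51/36 = 51*(1/36) = 17/12 ≈ 1.4167)
d*(-88) + 16 = (17/12)*(-88) + 16 = -374/3 + 16 = -326/3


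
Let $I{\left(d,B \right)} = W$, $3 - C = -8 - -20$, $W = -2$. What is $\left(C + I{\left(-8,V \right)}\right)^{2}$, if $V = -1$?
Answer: $121$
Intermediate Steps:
$C = -9$ ($C = 3 - \left(-8 - -20\right) = 3 - \left(-8 + 20\right) = 3 - 12 = -9$)
$I{\left(d,B \right)} = -2$
$\left(C + I{\left(-8,V \right)}\right)^{2} = \left(-9 - 2\right)^{2} = \left(-11\right)^{2} = 121$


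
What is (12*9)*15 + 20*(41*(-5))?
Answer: -2480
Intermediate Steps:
(12*9)*15 + 20*(41*(-5)) = 108*15 + 20*(-205) = 1620 - 4100 = -2480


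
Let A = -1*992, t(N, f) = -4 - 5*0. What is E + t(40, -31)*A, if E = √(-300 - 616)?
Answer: 3968 + 2*I*√229 ≈ 3968.0 + 30.266*I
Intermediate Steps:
t(N, f) = -4 (t(N, f) = -4 + 0 = -4)
E = 2*I*√229 (E = √(-916) = 2*I*√229 ≈ 30.266*I)
A = -992
E + t(40, -31)*A = 2*I*√229 - 4*(-992) = 2*I*√229 + 3968 = 3968 + 2*I*√229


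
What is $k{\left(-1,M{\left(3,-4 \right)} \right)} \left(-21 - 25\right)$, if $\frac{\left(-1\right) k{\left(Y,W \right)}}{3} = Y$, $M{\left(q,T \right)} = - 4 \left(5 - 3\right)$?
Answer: $-138$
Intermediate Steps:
$M{\left(q,T \right)} = -8$ ($M{\left(q,T \right)} = \left(-4\right) 2 = -8$)
$k{\left(Y,W \right)} = - 3 Y$
$k{\left(-1,M{\left(3,-4 \right)} \right)} \left(-21 - 25\right) = \left(-3\right) \left(-1\right) \left(-21 - 25\right) = 3 \left(-46\right) = -138$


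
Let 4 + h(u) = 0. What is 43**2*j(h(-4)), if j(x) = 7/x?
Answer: -12943/4 ≈ -3235.8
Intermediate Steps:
h(u) = -4 (h(u) = -4 + 0 = -4)
43**2*j(h(-4)) = 43**2*(7/(-4)) = 1849*(7*(-1/4)) = 1849*(-7/4) = -12943/4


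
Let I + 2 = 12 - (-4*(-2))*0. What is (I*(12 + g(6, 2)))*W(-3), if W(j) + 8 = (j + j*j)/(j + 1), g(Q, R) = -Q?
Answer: -660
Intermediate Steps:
W(j) = -8 + (j + j²)/(1 + j) (W(j) = -8 + (j + j*j)/(j + 1) = -8 + (j + j²)/(1 + j))
I = 10 (I = -2 + (12 - (-4*(-2))*0) = -2 + (12 - 8*0) = -2 + (12 - 1*0) = -2 + (12 + 0) = -2 + 12 = 10)
(I*(12 + g(6, 2)))*W(-3) = (10*(12 - 1*6))*(-8 - 3) = (10*(12 - 6))*(-11) = (10*6)*(-11) = 60*(-11) = -660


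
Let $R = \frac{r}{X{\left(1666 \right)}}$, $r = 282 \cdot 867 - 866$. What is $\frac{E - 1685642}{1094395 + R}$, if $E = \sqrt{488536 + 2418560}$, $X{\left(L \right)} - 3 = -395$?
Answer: $- \frac{3371284}{2187547} + \frac{4 \sqrt{726774}}{2187547} \approx -1.5396$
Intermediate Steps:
$X{\left(L \right)} = -392$ ($X{\left(L \right)} = 3 - 395 = -392$)
$r = 243628$ ($r = 244494 - 866 = 243628$)
$R = - \frac{1243}{2}$ ($R = \frac{243628}{-392} = 243628 \left(- \frac{1}{392}\right) = - \frac{1243}{2} \approx -621.5$)
$E = 2 \sqrt{726774}$ ($E = \sqrt{2907096} = 2 \sqrt{726774} \approx 1705.0$)
$\frac{E - 1685642}{1094395 + R} = \frac{2 \sqrt{726774} - 1685642}{1094395 - \frac{1243}{2}} = \frac{-1685642 + 2 \sqrt{726774}}{\frac{2187547}{2}} = \left(-1685642 + 2 \sqrt{726774}\right) \frac{2}{2187547} = - \frac{3371284}{2187547} + \frac{4 \sqrt{726774}}{2187547}$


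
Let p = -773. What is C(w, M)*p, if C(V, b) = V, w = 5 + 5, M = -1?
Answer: -7730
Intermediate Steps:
w = 10
C(w, M)*p = 10*(-773) = -7730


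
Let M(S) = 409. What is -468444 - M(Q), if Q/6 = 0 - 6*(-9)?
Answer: -468853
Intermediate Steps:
Q = 324 (Q = 6*(0 - 6*(-9)) = 6*(0 + 54) = 6*54 = 324)
-468444 - M(Q) = -468444 - 1*409 = -468444 - 409 = -468853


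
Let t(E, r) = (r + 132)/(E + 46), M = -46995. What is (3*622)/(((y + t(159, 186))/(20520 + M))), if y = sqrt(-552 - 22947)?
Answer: -357837688500/109738511 + 692044586250*I*sqrt(2611)/109738511 ≈ -3260.8 + 3.2224e+5*I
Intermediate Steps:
y = 3*I*sqrt(2611) (y = sqrt(-23499) = 3*I*sqrt(2611) ≈ 153.29*I)
t(E, r) = (132 + r)/(46 + E)
(3*622)/(((y + t(159, 186))/(20520 + M))) = (3*622)/(((3*I*sqrt(2611) + (132 + 186)/(46 + 159))/(20520 - 46995))) = 1866/(((3*I*sqrt(2611) + 318/205)/(-26475))) = 1866/(((3*I*sqrt(2611) + (1/205)*318)*(-1/26475))) = 1866/(((3*I*sqrt(2611) + 318/205)*(-1/26475))) = 1866/(((318/205 + 3*I*sqrt(2611))*(-1/26475))) = 1866/(-106/1809125 - I*sqrt(2611)/8825)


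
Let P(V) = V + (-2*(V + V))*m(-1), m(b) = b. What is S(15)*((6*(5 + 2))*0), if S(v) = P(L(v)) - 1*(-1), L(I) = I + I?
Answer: 0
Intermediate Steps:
L(I) = 2*I
P(V) = 5*V (P(V) = V - 2*(V + V)*(-1) = V - 4*V*(-1) = V + 4*V = 5*V)
S(v) = 1 + 10*v (S(v) = 5*(2*v) - 1*(-1) = 10*v + 1 = 1 + 10*v)
S(15)*((6*(5 + 2))*0) = (1 + 10*15)*((6*(5 + 2))*0) = (1 + 150)*((6*7)*0) = 151*(42*0) = 151*0 = 0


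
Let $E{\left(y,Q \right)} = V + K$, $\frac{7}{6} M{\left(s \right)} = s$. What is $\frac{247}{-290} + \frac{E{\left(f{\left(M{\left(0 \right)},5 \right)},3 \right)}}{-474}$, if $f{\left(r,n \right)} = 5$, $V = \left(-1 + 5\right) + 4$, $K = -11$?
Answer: $- \frac{9684}{11455} \approx -0.8454$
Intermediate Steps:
$M{\left(s \right)} = \frac{6 s}{7}$
$V = 8$ ($V = 4 + 4 = 8$)
$E{\left(y,Q \right)} = -3$ ($E{\left(y,Q \right)} = 8 - 11 = -3$)
$\frac{247}{-290} + \frac{E{\left(f{\left(M{\left(0 \right)},5 \right)},3 \right)}}{-474} = \frac{247}{-290} - \frac{3}{-474} = 247 \left(- \frac{1}{290}\right) - - \frac{1}{158} = - \frac{247}{290} + \frac{1}{158} = - \frac{9684}{11455}$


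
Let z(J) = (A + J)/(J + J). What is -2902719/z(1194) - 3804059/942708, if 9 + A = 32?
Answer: -6534567047787979/1147275636 ≈ -5.6957e+6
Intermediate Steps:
A = 23 (A = -9 + 32 = 23)
z(J) = (23 + J)/(2*J) (z(J) = (23 + J)/(J + J) = (23 + J)/((2*J)) = (23 + J)*(1/(2*J)) = (23 + J)/(2*J))
-2902719/z(1194) - 3804059/942708 = -2902719*2388/(23 + 1194) - 3804059/942708 = -2902719/((½)*(1/1194)*1217) - 3804059*1/942708 = -2902719/1217/2388 - 3804059/942708 = -2902719*2388/1217 - 3804059/942708 = -6931692972/1217 - 3804059/942708 = -6534567047787979/1147275636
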